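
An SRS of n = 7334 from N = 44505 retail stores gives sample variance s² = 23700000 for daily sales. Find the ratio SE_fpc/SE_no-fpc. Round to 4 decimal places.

0.9139

f = n/N = 7334/44505 = 0.16479047.
SE_no-fpc = √(s²/n) = 56.846499; SE_fpc = √((1−f)s²/n) = 51.951901.
Ratio = √(1−f) = 0.91389799.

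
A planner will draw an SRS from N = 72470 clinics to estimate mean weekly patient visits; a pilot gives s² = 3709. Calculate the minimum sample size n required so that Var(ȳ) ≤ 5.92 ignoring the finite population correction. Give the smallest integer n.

Without fpc, n₀ = s²/D = 3709/5.92 = 626.5203.
Rounding up, n = 627.

627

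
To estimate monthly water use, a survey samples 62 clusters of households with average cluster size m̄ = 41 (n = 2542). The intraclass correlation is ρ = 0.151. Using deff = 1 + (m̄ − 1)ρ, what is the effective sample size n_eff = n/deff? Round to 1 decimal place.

deff = 1 + (41 − 1)·0.151 = 1 + 6.04 = 7.04.
n_eff = 2542 / 7.04 = 361.1.

361.1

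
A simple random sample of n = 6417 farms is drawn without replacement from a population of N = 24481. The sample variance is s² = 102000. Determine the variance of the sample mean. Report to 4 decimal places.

Under SRS without replacement, Var(ȳ) = (1 − f)·s²/n with f = n/N = 6417/24481 = 0.26212165.
Var(ȳ) = (1 − 0.26212165)·102000/6417 = 0.73787835·15.895278 = 11.728782.

11.7288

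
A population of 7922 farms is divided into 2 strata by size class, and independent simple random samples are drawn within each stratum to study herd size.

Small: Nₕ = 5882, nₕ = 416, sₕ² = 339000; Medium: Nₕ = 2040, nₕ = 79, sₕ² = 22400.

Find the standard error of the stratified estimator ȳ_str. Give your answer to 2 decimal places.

Var(ȳ_str) = Σₕ Wₕ²(1 − fₕ)sₕ²/nₕ with Wₕ = Nₕ/N, N = 7922.
Small: Wₕ = 0.74248927; term = 0.74248927²·(1 − 0.07072424)·339000/416 = 417.47583.
Medium: Wₕ = 0.25751073; term = 0.25751073²·(1 − 0.03872549)·22400/79 = 18.074197.
Sum = 435.55003.
SE = √(435.55003) = 20.87.

20.87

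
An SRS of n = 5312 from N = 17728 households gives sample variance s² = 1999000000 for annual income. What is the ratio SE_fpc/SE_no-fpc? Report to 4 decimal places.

0.8369

f = n/N = 5312/17728 = 0.29963899.
SE_no-fpc = √(s²/n) = 613.44745; SE_fpc = √((1−f)s²/n) = 513.37929.
Ratio = √(1−f) = 0.83687574.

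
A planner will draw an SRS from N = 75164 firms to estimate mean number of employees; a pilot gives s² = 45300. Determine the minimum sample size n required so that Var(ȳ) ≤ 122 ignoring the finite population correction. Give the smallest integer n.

Without fpc, n₀ = s²/D = 45300/122 = 371.3115.
Rounding up, n = 372.

372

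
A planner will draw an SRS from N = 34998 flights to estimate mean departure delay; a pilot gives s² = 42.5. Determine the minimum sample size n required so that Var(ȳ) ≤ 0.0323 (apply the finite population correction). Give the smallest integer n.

Without fpc, n₀ = s²/D = 42.5/0.0323 = 1315.7895.
With fpc, (1 − n/N)·s²/n ≤ D requires n ≥ n₀/(1 + n₀/N) = 1315.7895/(1 + 1315.7895/34998) = 1268.1133.
Rounding up, n = 1269.

1269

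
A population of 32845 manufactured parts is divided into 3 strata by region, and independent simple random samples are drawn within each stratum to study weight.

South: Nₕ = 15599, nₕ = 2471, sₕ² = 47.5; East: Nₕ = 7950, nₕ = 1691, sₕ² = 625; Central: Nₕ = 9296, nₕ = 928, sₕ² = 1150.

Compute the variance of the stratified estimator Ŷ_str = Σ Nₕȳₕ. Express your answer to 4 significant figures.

1.187 × 10^8

Var(Ŷ_str) = Σₕ Nₕ²(1 − fₕ)sₕ²/nₕ.
South: 15599²·(1 − 2471/15599)·47.5/2471 = 3.9365538 × 10^6.
East: 7950²·(1 − 1691/7950)·625/1691 = 1.8391133 × 10^7.
Central: 9296²·(1 − 928/9296)·1150/928 = 9.6397917 × 10^7.
Sum = 1.187256 × 10^8.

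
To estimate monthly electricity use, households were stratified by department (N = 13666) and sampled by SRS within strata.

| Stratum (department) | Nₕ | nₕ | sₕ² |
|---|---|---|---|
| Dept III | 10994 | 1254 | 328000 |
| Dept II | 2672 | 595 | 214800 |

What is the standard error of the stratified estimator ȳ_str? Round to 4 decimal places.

Var(ȳ_str) = Σₕ Wₕ²(1 − fₕ)sₕ²/nₕ with Wₕ = Nₕ/N, N = 13666.
Dept III: Wₕ = 0.80447827; term = 0.80447827²·(1 − 0.11406222)·328000/1254 = 149.9713.
Dept II: Wₕ = 0.19552173; term = 0.19552173²·(1 − 0.22267964)·214800/595 = 10.72772.
Sum = 160.69902.
SE = √(160.69902) = 12.6767.

12.6767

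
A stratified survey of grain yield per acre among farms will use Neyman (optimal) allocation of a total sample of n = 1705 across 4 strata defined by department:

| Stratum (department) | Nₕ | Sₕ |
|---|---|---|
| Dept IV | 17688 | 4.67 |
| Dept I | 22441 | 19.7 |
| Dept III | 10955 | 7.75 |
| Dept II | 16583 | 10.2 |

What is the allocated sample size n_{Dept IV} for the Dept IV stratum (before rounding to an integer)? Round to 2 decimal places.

180.85

Neyman allocation: nₕ = n·NₕSₕ / Σⱼ NⱼSⱼ.
Σ NⱼSⱼ = 17688·4.67 + 22441·19.7 + 10955·7.75 + 16583·10.2 = 778738.51.
n_{Dept IV} = 1705·17688·4.67 / 778738.51 = 180.85.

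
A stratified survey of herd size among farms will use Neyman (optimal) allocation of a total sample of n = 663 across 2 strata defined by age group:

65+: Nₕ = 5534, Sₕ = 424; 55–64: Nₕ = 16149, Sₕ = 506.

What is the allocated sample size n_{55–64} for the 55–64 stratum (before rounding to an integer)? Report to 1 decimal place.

Neyman allocation: nₕ = n·NₕSₕ / Σⱼ NⱼSⱼ.
Σ NⱼSⱼ = 5534·424 + 16149·506 = 1.051781 × 10^7.
n_{55–64} = 663·16149·506 / (1.051781 × 10^7) = 515.1.

515.1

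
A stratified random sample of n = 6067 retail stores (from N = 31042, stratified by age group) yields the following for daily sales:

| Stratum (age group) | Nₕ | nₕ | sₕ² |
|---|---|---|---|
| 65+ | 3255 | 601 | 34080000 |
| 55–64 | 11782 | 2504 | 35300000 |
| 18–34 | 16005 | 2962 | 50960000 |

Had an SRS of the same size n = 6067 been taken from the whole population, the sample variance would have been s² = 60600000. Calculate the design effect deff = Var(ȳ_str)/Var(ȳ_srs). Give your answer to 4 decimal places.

0.7261

Var(ȳ_str) = Σ Wₕ²(1−fₕ)sₕ²/nₕ with Wₕ = Nₕ/31042:
  65+: (3255/31042)²·(1−601/3255)·34080000/601 = 508.36733
  55–64: (11782/31042)²·(1−2504/11782)·35300000/2504 = 1599.2427
  18–34: (16005/31042)²·(1−2962/16005)·50960000/2962 = 3727.161
  → Var(ȳ_str) = 5834.771.
Var(ȳ_srs) = (1 − 6067/31042)·60600000/6067 = 8036.2684.
deff = 5834.771 / 8036.2684 = 0.7261.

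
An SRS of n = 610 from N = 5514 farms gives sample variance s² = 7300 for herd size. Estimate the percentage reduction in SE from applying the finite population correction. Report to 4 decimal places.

f = n/N = 610/5514 = 0.11062749.
SE_no-fpc = √(s²/n) = 3.459366; SE_fpc = √((1−f)s²/n) = 3.2624087.
Ratio = √(1−f) = 0.94306548. Reduction = 100·(1 − 0.94306548) = 5.6935%.

5.6935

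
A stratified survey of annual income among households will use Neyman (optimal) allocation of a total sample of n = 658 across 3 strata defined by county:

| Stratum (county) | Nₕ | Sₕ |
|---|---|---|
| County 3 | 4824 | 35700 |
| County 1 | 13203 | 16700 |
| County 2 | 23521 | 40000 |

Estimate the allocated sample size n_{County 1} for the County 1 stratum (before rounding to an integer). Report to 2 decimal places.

108.79

Neyman allocation: nₕ = n·NₕSₕ / Σⱼ NⱼSⱼ.
Σ NⱼSⱼ = 4824·35700 + 13203·16700 + 23521·40000 = 1.3335469 × 10^9.
n_{County 1} = 658·13203·16700 / (1.3335469 × 10^9) = 108.79.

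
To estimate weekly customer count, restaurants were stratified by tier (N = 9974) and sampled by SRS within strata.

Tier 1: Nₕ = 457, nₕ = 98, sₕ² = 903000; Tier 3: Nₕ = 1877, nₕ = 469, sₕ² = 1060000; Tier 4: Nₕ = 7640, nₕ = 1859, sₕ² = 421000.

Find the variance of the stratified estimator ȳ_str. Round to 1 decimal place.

Var(ȳ_str) = Σₕ Wₕ²(1 − fₕ)sₕ²/nₕ with Wₕ = Nₕ/N, N = 9974.
Tier 1: Wₕ = 0.04581913; term = 0.04581913²·(1 − 0.21444201)·903000/98 = 15.196151.
Tier 3: Wₕ = 0.18818929; term = 0.18818929²·(1 − 0.24986681)·1060000/469 = 60.042839.
Tier 4: Wₕ = 0.76599158; term = 0.76599158²·(1 − 0.24332461)·421000/1859 = 100.54496.
Sum = 175.78395.

175.8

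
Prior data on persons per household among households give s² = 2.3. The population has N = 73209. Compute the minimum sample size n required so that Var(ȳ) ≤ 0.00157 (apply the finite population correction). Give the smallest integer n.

1437

Without fpc, n₀ = s²/D = 2.3/0.00157 = 1464.9682.
With fpc, (1 − n/N)·s²/n ≤ D requires n ≥ n₀/(1 + n₀/N) = 1464.9682/(1 + 1464.9682/73209) = 1436.2282.
Rounding up, n = 1437.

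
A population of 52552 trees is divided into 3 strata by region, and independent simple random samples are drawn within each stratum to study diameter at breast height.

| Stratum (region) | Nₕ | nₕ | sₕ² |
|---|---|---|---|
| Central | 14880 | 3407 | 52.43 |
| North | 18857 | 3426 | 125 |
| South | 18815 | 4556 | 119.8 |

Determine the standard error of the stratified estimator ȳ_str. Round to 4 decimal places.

0.0857

Var(ȳ_str) = Σₕ Wₕ²(1 − fₕ)sₕ²/nₕ with Wₕ = Nₕ/N, N = 52552.
Central: Wₕ = 0.28314812; term = 0.28314812²·(1 − 0.22896505)·52.43/3407 = 9.5128172 × 10^-4.
North: Wₕ = 0.35882554; term = 0.35882554²·(1 − 0.18168319)·125/3426 = 0.003844243.
South: Wₕ = 0.35802634; term = 0.35802634²·(1 − 0.24214722)·119.8/4556 = 0.0025543941.
Sum = 0.0073499188.
SE = √(0.0073499188) = 0.0857.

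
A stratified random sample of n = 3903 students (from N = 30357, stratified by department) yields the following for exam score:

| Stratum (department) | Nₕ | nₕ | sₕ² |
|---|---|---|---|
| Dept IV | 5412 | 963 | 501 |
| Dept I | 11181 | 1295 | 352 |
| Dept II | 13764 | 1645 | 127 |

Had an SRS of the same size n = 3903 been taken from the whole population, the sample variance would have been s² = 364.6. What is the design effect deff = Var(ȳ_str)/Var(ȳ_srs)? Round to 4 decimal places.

0.7391

Var(ȳ_str) = Σ Wₕ²(1−fₕ)sₕ²/nₕ with Wₕ = Nₕ/30357:
  Dept IV: (5412/30357)²·(1−963/5412)·501/963 = 0.013592957
  Dept I: (11181/30357)²·(1−1295/11181)·352/1295 = 0.032602916
  Dept II: (13764/30357)²·(1−1645/13764)·127/1645 = 0.013974348
  → Var(ȳ_str) = 0.060170221.
Var(ȳ_srs) = (1 − 3903/30357)·364.6/3903 = 0.081404912.
deff = 0.060170221 / 0.081404912 = 0.7391.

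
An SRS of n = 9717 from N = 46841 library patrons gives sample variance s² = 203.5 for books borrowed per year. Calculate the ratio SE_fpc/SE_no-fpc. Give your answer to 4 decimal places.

0.8903

f = n/N = 9717/46841 = 0.20744647.
SE_no-fpc = √(s²/n) = 0.14471585; SE_fpc = √((1−f)s²/n) = 0.12883398.
Ratio = √(1−f) = 0.89025476.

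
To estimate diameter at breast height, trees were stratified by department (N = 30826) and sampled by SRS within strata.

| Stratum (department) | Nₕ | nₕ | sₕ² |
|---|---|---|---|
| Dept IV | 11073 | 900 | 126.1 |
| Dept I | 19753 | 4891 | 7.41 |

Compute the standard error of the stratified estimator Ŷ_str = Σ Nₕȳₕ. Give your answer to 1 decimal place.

4028.4

Var(Ŷ_str) = Σₕ Nₕ²(1 − fₕ)sₕ²/nₕ.
Dept IV: 11073²·(1 − 900/11073)·126.1/900 = 1.5782904 × 10^7.
Dept I: 19753²·(1 − 4891/19753)·7.41/4891 = 444765.27.
Sum = 1.6227669 × 10^7.
SE = √(1.6227669 × 10^7) = 4028.4.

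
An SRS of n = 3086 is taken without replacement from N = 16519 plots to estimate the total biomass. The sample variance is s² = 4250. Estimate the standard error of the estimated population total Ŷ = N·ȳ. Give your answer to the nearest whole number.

Var(Ŷ) = N²·Var(ȳ) = N²·(1 − n/N)·s²/n.
f = 3086/16519 = 0.18681518; Var(ȳ) = 0.81318482·4250/3086 = 1.1199078.
Var(Ŷ) = 16519² · 1.1199078 = 3.0559749 × 10^8.
SE(Ŷ) = √(3.0559749 × 10^8) = 17481.

17481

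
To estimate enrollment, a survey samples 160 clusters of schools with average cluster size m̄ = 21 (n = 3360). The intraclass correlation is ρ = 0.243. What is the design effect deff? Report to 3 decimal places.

deff = 1 + (21 − 1)·0.243 = 1 + 4.86 = 5.86.

5.860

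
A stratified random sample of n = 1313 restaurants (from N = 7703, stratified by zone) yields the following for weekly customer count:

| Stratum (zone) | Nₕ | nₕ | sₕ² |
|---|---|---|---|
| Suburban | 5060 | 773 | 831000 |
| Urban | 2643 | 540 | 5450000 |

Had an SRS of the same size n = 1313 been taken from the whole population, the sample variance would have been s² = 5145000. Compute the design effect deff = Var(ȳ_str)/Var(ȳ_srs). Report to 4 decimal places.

0.4117

Var(ȳ_str) = Σ Wₕ²(1−fₕ)sₕ²/nₕ with Wₕ = Nₕ/7703:
  Suburban: (5060/7703)²·(1−773/5060)·831000/773 = 393.01193
  Urban: (2643/7703)²·(1−540/2643)·5450000/540 = 945.40824
  → Var(ȳ_str) = 1338.4202.
Var(ȳ_srs) = (1 − 1313/7703)·5145000/1313 = 3250.5856.
deff = 1338.4202 / 3250.5856 = 0.4117.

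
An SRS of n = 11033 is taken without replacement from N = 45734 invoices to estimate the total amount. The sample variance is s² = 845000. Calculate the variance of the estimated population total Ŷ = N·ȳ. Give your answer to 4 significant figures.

1.215 × 10^11

Var(Ŷ) = N²·Var(ȳ) = N²·(1 − n/N)·s²/n.
f = 11033/45734 = 0.24124284; Var(ȳ) = 0.75875716·845000/11033 = 58.11201.
Var(Ŷ) = 45734² · 58.11201 = 1.2154701 × 10^11.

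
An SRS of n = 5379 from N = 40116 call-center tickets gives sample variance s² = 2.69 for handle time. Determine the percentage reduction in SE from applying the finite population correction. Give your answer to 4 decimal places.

6.9455

f = n/N = 5379/40116 = 0.13408615.
SE_no-fpc = √(s²/n) = 0.022362758; SE_fpc = √((1−f)s²/n) = 0.020809551.
Ratio = √(1−f) = 0.93054492. Reduction = 100·(1 − 0.93054492) = 6.9455%.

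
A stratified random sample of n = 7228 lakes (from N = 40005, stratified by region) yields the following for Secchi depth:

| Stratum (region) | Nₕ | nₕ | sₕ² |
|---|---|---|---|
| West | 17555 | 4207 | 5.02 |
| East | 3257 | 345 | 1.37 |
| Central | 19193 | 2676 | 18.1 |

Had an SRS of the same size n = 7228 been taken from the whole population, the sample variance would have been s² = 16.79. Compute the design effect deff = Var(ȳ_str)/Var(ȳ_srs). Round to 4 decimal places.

0.8081

Var(ȳ_str) = Σ Wₕ²(1−fₕ)sₕ²/nₕ with Wₕ = Nₕ/40005:
  West: (17555/40005)²·(1−4207/17555)·5.02/4207 = 1.7471077 × 10^-4
  East: (3257/40005)²·(1−345/3257)·1.37/345 = 2.3533258 × 10^-5
  Central: (19193/40005)²·(1−2676/19193)·18.1/2676 = 0.0013397938
  → Var(ȳ_str) = 0.0015380378.
Var(ȳ_srs) = (1 − 7228/40005)·16.79/7228 = 0.0019032134.
deff = 0.0015380378 / 0.0019032134 = 0.8081.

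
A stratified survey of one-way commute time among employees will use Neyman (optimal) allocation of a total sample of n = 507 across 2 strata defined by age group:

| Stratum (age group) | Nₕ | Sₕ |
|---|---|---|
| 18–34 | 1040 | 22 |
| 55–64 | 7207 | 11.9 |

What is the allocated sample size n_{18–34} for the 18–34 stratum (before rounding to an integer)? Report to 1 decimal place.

106.8

Neyman allocation: nₕ = n·NₕSₕ / Σⱼ NⱼSⱼ.
Σ NⱼSⱼ = 1040·22 + 7207·11.9 = 108643.3.
n_{18–34} = 507·1040·22 / 108643.3 = 106.8.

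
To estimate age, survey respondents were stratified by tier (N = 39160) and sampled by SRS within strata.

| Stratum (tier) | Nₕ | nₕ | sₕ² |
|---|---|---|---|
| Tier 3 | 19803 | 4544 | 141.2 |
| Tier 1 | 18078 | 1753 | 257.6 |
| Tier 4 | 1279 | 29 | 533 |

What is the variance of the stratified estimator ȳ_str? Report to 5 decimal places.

Var(ȳ_str) = Σₕ Wₕ²(1 − fₕ)sₕ²/nₕ with Wₕ = Nₕ/N, N = 39160.
Tier 3: Wₕ = 0.50569459; term = 0.50569459²·(1 − 0.22946018)·141.2/4544 = 0.0061230537.
Tier 1: Wₕ = 0.46164454; term = 0.46164454²·(1 − 0.09696869)·257.6/1753 = 0.028280179.
Tier 4: Wₕ = 0.03266088; term = 0.03266088²·(1 − 0.02267396)·533/29 = 0.019161275.
Sum = 0.053564508.

0.05356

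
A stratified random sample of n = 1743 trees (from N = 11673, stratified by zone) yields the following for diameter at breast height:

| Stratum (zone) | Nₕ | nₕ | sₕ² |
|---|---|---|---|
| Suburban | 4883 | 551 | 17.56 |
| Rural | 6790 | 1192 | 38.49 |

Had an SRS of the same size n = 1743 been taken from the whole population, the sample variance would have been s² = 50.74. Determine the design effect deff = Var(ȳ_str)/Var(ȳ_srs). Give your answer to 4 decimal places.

Var(ȳ_str) = Σ Wₕ²(1−fₕ)sₕ²/nₕ with Wₕ = Nₕ/11673:
  Suburban: (4883/11673)²·(1−551/4883)·17.56/551 = 0.0049474694
  Rural: (6790/11673)²·(1−1192/6790)·38.49/1192 = 0.0090076054
  → Var(ȳ_str) = 0.013955075.
Var(ȳ_srs) = (1 − 1743/11673)·50.74/1743 = 0.024763945.
deff = 0.013955075 / 0.024763945 = 0.5635.

0.5635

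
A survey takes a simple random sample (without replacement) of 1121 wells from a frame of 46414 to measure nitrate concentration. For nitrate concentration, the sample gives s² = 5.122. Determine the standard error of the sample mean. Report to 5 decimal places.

Under SRS without replacement, Var(ȳ) = (1 − f)·s²/n with f = n/N = 1121/46414 = 0.02415220.
Var(ȳ) = (1 − 0.02415220)·5.122/1121 = 0.97584780·0.0045691347 = 0.0044587801.
SE(ȳ) = √(0.0044587801) = 0.06677.

0.06677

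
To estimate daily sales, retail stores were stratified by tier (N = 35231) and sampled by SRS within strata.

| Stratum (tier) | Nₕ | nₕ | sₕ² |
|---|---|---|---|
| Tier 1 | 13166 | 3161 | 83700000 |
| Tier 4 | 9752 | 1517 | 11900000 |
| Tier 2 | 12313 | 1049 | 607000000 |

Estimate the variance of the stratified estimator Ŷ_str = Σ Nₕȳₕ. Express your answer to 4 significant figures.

Var(Ŷ_str) = Σₕ Nₕ²(1 − fₕ)sₕ²/nₕ.
Tier 1: 13166²·(1 − 3161/13166)·83700000/3161 = 3.4879633 × 10^12.
Tier 4: 9752²·(1 − 1517/9752)·11900000/1517 = 6.2996827 × 10^11.
Tier 2: 12313²·(1 − 1049/12313)·607000000/1049 = 8.0254561 × 10^13.
Sum = 8.4372493 × 10^13.

8.437 × 10^13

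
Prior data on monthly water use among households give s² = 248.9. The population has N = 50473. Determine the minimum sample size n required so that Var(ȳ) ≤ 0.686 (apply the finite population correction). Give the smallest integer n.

Without fpc, n₀ = s²/D = 248.9/0.686 = 362.8280.
With fpc, (1 − n/N)·s²/n ≤ D requires n ≥ n₀/(1 + n₀/N) = 362.8280/(1 + 362.8280/50473) = 360.2384.
Rounding up, n = 361.

361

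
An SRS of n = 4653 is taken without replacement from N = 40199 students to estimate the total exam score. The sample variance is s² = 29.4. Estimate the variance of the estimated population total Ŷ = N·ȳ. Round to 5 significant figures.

9.0286 × 10^6

Var(Ŷ) = N²·Var(ȳ) = N²·(1 − n/N)·s²/n.
f = 4653/40199 = 0.11574915; Var(ȳ) = 0.88425085·29.4/4653 = 0.0055871427.
Var(Ŷ) = 40199² · 0.0055871427 = 9.0285969 × 10^6.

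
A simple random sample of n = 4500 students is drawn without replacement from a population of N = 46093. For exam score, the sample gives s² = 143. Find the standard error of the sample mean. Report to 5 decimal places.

0.16934

Under SRS without replacement, Var(ȳ) = (1 − f)·s²/n with f = n/N = 4500/46093 = 0.09762871.
Var(ȳ) = (1 − 0.09762871)·143/4500 = 0.90237129·0.031777778 = 0.028675354.
SE(ȳ) = √(0.028675354) = 0.16934.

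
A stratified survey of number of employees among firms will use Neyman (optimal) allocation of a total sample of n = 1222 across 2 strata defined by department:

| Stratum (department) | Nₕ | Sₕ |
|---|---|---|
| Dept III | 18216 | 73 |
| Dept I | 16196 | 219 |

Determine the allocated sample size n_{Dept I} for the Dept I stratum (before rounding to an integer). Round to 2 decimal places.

888.79

Neyman allocation: nₕ = n·NₕSₕ / Σⱼ NⱼSⱼ.
Σ NⱼSⱼ = 18216·73 + 16196·219 = 4.876692 × 10^6.
n_{Dept I} = 1222·16196·219 / (4.876692 × 10^6) = 888.79.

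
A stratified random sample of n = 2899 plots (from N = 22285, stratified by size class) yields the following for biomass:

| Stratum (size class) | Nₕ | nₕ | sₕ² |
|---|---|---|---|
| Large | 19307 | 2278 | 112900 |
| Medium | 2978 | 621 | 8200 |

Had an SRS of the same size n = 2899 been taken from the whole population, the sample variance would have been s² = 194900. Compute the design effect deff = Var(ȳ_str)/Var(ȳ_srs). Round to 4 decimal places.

Var(ȳ_str) = Σ Wₕ²(1−fₕ)sₕ²/nₕ with Wₕ = Nₕ/22285:
  Large: (19307/22285)²·(1−2278/19307)·112900/2278 = 32.810956
  Medium: (2978/22285)²·(1−621/2978)·8200/621 = 0.18662991
  → Var(ȳ_str) = 32.997586.
Var(ȳ_srs) = (1 − 2899/22285)·194900/2899 = 58.484286.
deff = 32.997586 / 58.484286 = 0.5642.

0.5642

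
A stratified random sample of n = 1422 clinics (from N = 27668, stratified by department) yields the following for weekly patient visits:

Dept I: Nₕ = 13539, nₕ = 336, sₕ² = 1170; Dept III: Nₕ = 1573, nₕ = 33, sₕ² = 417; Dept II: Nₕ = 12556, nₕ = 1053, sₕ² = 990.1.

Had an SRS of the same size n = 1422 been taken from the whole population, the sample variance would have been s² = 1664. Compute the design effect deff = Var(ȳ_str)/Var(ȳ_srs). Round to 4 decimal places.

Var(ȳ_str) = Σ Wₕ²(1−fₕ)sₕ²/nₕ with Wₕ = Nₕ/27668:
  Dept I: (13539/27668)²·(1−336/13539)·1170/336 = 0.8131118
  Dept III: (1573/27668)²·(1−33/1573)·417/33 = 0.039986742
  Dept II: (12556/27668)²·(1−1053/12556)·990.1/1053 = 0.17740162
  → Var(ȳ_str) = 1.0305002.
Var(ȳ_srs) = (1 − 1422/27668)·1664/1422 = 1.1100412.
deff = 1.0305002 / 1.1100412 = 0.9283.

0.9283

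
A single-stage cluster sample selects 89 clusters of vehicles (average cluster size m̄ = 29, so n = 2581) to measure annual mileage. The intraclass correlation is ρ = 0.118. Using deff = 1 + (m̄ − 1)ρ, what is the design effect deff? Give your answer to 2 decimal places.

4.30

deff = 1 + (29 − 1)·0.118 = 1 + 3.304 = 4.304.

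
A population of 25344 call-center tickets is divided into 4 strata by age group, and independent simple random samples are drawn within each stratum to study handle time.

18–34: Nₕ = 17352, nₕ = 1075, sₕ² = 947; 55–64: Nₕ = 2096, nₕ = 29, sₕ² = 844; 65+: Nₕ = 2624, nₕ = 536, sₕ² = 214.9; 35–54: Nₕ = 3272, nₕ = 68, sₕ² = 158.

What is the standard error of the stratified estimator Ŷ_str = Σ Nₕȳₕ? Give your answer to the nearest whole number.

Var(Ŷ_str) = Σₕ Nₕ²(1 − fₕ)sₕ²/nₕ.
18–34: 17352²·(1 − 1075/17352)·947/1075 = 2.4880862 × 10^8.
55–64: 2096²·(1 − 29/2096)·844/29 = 1.2608871 × 10^8.
65+: 2624²·(1 − 536/2624)·214.9/536 = 2.1966757 × 10^6.
35–54: 3272²·(1 − 68/3272)·158/68 = 2.4358693 × 10^7.
Sum = 4.014527 × 10^8.
SE = √(4.014527 × 10^8) = 20036.

20036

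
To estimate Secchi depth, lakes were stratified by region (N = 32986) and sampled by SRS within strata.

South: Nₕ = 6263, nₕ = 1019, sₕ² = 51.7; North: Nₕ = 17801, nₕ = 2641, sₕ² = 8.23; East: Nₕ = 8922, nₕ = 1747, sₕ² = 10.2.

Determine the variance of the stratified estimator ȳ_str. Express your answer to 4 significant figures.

Var(ȳ_str) = Σₕ Wₕ²(1 − fₕ)sₕ²/nₕ with Wₕ = Nₕ/N, N = 32986.
South: Wₕ = 0.18986843; term = 0.18986843²·(1 − 0.16270158)·51.7/1019 = 0.0015314476.
North: Wₕ = 0.53965319; term = 0.53965319²·(1 − 0.14836245)·8.23/2641 = 7.7288651 × 10^-4.
East: Wₕ = 0.27047838; term = 0.27047838²·(1 − 0.19580811)·10.2/1747 = 3.4350422 × 10^-4.
Sum = 0.0026478383.

0.002648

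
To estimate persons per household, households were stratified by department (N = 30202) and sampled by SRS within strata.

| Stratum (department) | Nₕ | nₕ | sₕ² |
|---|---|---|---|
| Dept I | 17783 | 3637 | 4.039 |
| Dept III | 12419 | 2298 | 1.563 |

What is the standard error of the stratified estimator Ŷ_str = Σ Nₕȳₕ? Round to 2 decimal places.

604.03

Var(Ŷ_str) = Σₕ Nₕ²(1 − fₕ)sₕ²/nₕ.
Dept I: 17783²·(1 − 3637/17783)·4.039/3637 = 279363.22.
Dept III: 12419²·(1 − 2298/12419)·1.563/2298 = 85490.726.
Sum = 364853.95.
SE = √(364853.95) = 604.03.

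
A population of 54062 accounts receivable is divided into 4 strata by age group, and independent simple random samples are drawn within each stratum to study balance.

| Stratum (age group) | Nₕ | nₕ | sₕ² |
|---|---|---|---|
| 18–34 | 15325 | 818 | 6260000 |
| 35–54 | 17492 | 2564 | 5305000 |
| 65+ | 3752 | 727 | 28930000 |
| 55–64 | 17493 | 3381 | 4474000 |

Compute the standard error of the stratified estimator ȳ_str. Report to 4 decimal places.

Var(ȳ_str) = Σₕ Wₕ²(1 − fₕ)sₕ²/nₕ with Wₕ = Nₕ/N, N = 54062.
18–34: Wₕ = 0.28347083; term = 0.28347083²·(1 − 0.05337684)·6260000/818 = 582.1232.
35–54: Wₕ = 0.32355444; term = 0.32355444²·(1 − 0.14658129)·5305000/2564 = 184.85204.
65+: Wₕ = 0.06940180; term = 0.06940180²·(1 − 0.19376333)·28930000/727 = 154.53185.
55–64: Wₕ = 0.32357293; term = 0.32357293²·(1 − 0.19327731)·4474000/3381 = 111.76851.
Sum = 1033.2756.
SE = √(1033.2756) = 32.1446.

32.1446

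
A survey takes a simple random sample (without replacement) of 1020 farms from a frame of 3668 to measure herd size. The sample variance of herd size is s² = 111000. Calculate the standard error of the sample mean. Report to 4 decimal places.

Under SRS without replacement, Var(ȳ) = (1 − f)·s²/n with f = n/N = 1020/3668 = 0.27808070.
Var(ȳ) = (1 − 0.27808070)·111000/1020 = 0.72191930·108.82353 = 78.561806.
SE(ȳ) = √(78.561806) = 8.8635.

8.8635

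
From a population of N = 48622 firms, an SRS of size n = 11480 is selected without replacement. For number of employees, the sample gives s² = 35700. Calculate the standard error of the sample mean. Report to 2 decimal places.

Under SRS without replacement, Var(ȳ) = (1 − f)·s²/n with f = n/N = 11480/48622 = 0.23610711.
Var(ȳ) = (1 − 0.23610711)·35700/11480 = 0.76389289·3.1097561 = 2.3755206.
SE(ȳ) = √(2.3755206) = 1.54.

1.54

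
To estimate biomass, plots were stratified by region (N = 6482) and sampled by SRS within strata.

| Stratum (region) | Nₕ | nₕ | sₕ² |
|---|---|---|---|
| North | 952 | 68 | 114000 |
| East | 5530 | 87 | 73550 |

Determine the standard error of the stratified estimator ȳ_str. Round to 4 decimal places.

25.2826

Var(ȳ_str) = Σₕ Wₕ²(1 − fₕ)sₕ²/nₕ with Wₕ = Nₕ/N, N = 6482.
North: Wₕ = 0.14686825; term = 0.14686825²·(1 − 0.07142857)·114000/68 = 33.578949.
East: Wₕ = 0.85313175; term = 0.85313175²·(1 − 0.01573237)·73550/87 = 605.63203.
Sum = 639.21098.
SE = √(639.21098) = 25.2826.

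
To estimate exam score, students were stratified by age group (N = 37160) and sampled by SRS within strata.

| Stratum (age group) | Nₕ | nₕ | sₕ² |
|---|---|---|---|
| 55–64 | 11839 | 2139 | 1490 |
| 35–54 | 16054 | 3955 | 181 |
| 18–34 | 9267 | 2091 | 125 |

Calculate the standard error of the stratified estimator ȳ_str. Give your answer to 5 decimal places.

Var(ȳ_str) = Σₕ Wₕ²(1 − fₕ)sₕ²/nₕ with Wₕ = Nₕ/N, N = 37160.
55–64: Wₕ = 0.31859526; term = 0.31859526²·(1 − 0.18067404)·1490/2139 = 0.057930974.
35–54: Wₕ = 0.43202368; term = 0.43202368²·(1 − 0.24635605)·181/3955 = 0.0064374432.
18–34: Wₕ = 0.24938105; term = 0.24938105²·(1 − 0.22563937)·125/2091 = 0.0028788972.
Sum = 0.067247314.
SE = √(0.067247314) = 0.25932.

0.25932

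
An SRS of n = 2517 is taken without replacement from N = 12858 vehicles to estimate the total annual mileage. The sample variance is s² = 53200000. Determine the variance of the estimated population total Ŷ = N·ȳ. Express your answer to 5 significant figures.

2.8104 × 10^12

Var(Ŷ) = N²·Var(ȳ) = N²·(1 − n/N)·s²/n.
f = 2517/12858 = 0.19575362; Var(ȳ) = 0.80424638·53200000/2517 = 16998.771.
Var(Ŷ) = 12858² · 16998.771 = 2.8103756 × 10^12.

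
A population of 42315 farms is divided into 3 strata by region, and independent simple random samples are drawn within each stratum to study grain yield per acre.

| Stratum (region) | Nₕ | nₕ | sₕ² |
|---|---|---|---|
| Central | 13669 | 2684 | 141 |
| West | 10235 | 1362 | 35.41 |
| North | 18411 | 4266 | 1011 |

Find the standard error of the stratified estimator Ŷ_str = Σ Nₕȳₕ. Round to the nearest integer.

8483

Var(Ŷ_str) = Σₕ Nₕ²(1 − fₕ)sₕ²/nₕ.
Central: 13669²·(1 − 2684/13669)·141/2684 = 7.8881181 × 10^6.
West: 10235²·(1 − 1362/10235)·35.41/1362 = 2.3610607 × 10^6.
North: 18411²·(1 − 4266/18411)·1011/4266 = 6.1717828 × 10^7.
Sum = 7.1967007 × 10^7.
SE = √(7.1967007 × 10^7) = 8483.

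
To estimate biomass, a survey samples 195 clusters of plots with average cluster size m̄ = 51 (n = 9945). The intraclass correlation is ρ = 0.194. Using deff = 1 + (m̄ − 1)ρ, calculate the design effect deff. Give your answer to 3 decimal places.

deff = 1 + (51 − 1)·0.194 = 1 + 9.7 = 10.7.

10.700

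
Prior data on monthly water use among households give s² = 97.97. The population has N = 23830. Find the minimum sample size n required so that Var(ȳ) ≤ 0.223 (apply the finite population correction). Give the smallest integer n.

Without fpc, n₀ = s²/D = 97.97/0.223 = 439.3274.
With fpc, (1 − n/N)·s²/n ≤ D requires n ≥ n₀/(1 + n₀/N) = 439.3274/(1 + 439.3274/23830) = 431.3746.
Rounding up, n = 432.

432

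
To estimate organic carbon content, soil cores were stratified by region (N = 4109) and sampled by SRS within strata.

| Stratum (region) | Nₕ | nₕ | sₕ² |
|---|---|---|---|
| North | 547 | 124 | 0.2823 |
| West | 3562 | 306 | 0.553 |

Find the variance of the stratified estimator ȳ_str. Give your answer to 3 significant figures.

Var(ȳ_str) = Σₕ Wₕ²(1 − fₕ)sₕ²/nₕ with Wₕ = Nₕ/N, N = 4109.
North: Wₕ = 0.13312241; term = 0.13312241²·(1 − 0.22669104)·0.2823/124 = 3.1199282 × 10^-5.
West: Wₕ = 0.86687759; term = 0.86687759²·(1 − 0.08590679)·0.553/306 = 0.0012413943.
Sum = 0.0012725936.

0.00127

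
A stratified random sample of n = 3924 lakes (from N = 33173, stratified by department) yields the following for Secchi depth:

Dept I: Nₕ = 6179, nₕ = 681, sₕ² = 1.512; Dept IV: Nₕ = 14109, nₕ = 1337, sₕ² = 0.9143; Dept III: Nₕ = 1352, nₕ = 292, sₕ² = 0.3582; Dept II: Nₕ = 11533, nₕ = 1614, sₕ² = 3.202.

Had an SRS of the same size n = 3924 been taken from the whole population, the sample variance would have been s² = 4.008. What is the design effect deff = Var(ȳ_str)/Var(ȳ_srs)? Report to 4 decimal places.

Var(ȳ_str) = Σ Wₕ²(1−fₕ)sₕ²/nₕ with Wₕ = Nₕ/33173:
  Dept I: (6179/33173)²·(1−681/6179)·1.512/681 = 6.8542211 × 10^-5
  Dept IV: (14109/33173)²·(1−1337/14109)·0.9143/1337 = 1.1198064 × 10^-4
  Dept III: (1352/33173)²·(1−292/1352)·0.3582/292 = 1.5975549 × 10^-6
  Dept II: (11533/33173)²·(1−1614/11533)·3.202/1614 = 2.0623315 × 10^-4
  → Var(ȳ_str) = 3.8835356 × 10^-4.
Var(ȳ_srs) = (1 − 3924/33173)·4.008/3924 = 9.0058558 × 10^-4.
deff = (3.8835356 × 10^-4) / (9.0058558 × 10^-4) = 0.4312.

0.4312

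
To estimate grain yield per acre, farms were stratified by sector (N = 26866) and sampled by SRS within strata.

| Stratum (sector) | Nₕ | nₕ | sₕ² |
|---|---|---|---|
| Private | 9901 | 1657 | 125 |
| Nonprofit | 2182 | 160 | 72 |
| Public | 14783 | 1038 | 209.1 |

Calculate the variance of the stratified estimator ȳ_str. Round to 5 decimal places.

0.06799

Var(ȳ_str) = Σₕ Wₕ²(1 − fₕ)sₕ²/nₕ with Wₕ = Nₕ/N, N = 26866.
Private: Wₕ = 0.36853272; term = 0.36853272²·(1 − 0.16735683)·125/1657 = 0.0085309722.
Nonprofit: Wₕ = 0.08121790; term = 0.08121790²·(1 − 0.07332722)·72/160 = 0.0027506947.
Public: Wₕ = 0.55024939; term = 0.55024939²·(1 − 0.07021579)·209.1/1038 = 0.056709782.
Sum = 0.067991449.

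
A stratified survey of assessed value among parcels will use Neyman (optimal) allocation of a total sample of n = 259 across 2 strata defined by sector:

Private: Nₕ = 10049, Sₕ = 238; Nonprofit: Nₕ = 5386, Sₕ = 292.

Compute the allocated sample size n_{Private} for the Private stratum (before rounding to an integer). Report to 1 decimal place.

Neyman allocation: nₕ = n·NₕSₕ / Σⱼ NⱼSⱼ.
Σ NⱼSⱼ = 10049·238 + 5386·292 = 3.964374 × 10^6.
n_{Private} = 259·10049·238 / (3.964374 × 10^6) = 156.3.

156.3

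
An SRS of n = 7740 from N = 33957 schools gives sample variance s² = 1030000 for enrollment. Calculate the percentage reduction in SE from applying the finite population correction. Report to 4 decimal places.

f = n/N = 7740/33957 = 0.22793533.
SE_no-fpc = √(s²/n) = 11.535811; SE_fpc = √((1−f)s²/n) = 10.136195.
Ratio = √(1−f) = 0.87867211. Reduction = 100·(1 − 0.87867211) = 12.1328%.

12.1328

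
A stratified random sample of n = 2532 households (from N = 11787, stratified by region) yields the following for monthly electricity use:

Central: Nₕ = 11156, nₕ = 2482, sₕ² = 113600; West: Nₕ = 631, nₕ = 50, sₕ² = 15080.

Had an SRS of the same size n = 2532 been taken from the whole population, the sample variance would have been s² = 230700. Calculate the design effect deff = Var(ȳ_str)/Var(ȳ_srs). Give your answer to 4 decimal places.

Var(ȳ_str) = Σ Wₕ²(1−fₕ)sₕ²/nₕ with Wₕ = Nₕ/11787:
  Central: (11156/11787)²·(1−2482/11156)·113600/2482 = 31.878502
  West: (631/11787)²·(1−50/631)·15080/50 = 0.79584824
  → Var(ȳ_str) = 32.67435.
Var(ȳ_srs) = (1 − 2532/11787)·230700/2532 = 71.541334.
deff = 32.67435 / 71.541334 = 0.4567.

0.4567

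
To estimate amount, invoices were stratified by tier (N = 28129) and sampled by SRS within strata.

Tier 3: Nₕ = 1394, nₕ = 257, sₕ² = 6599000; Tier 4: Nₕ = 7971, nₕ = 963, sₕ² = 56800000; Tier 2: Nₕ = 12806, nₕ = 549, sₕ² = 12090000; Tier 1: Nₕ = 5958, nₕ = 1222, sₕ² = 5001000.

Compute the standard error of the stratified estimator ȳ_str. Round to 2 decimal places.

Var(ȳ_str) = Σₕ Wₕ²(1 − fₕ)sₕ²/nₕ with Wₕ = Nₕ/N, N = 28129.
Tier 3: Wₕ = 0.04955740; term = 0.04955740²·(1 − 0.18436155)·6599000/257 = 51.435108.
Tier 4: Wₕ = 0.28337303; term = 0.28337303²·(1 − 0.12081295)·56800000/963 = 4164.0925.
Tier 2: Wₕ = 0.45525970; term = 0.45525970²·(1 − 0.04287053)·12090000/549 = 4368.6078.
Tier 1: Wₕ = 0.21180988; term = 0.21180988²·(1 − 0.20510238)·5001000/1222 = 145.94501.
Sum = 8730.0804.
SE = √(8730.0804) = 93.43.

93.43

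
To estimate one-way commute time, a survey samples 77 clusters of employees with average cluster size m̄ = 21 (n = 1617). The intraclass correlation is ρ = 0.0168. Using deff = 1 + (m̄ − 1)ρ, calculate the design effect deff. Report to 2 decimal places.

1.34

deff = 1 + (21 − 1)·0.0168 = 1 + 0.336 = 1.336.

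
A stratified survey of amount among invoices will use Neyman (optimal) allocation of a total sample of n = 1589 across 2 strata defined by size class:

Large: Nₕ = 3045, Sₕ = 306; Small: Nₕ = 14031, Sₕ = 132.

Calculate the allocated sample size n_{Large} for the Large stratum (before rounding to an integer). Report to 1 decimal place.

531.8

Neyman allocation: nₕ = n·NₕSₕ / Σⱼ NⱼSⱼ.
Σ NⱼSⱼ = 3045·306 + 14031·132 = 2.783862 × 10^6.
n_{Large} = 1589·3045·306 / (2.783862 × 10^6) = 531.8.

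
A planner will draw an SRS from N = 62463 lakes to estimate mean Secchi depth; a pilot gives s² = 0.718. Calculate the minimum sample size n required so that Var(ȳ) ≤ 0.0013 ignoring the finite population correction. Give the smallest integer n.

553

Without fpc, n₀ = s²/D = 0.718/0.0013 = 552.3077.
Rounding up, n = 553.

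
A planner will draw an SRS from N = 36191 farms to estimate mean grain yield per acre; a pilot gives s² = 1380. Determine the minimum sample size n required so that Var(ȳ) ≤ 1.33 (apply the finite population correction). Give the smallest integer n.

Without fpc, n₀ = s²/D = 1380/1.33 = 1037.5940.
With fpc, (1 − n/N)·s²/n ≤ D requires n ≥ n₀/(1 + n₀/N) = 1037.5940/(1 + 1037.5940/36191) = 1008.6753.
Rounding up, n = 1009.

1009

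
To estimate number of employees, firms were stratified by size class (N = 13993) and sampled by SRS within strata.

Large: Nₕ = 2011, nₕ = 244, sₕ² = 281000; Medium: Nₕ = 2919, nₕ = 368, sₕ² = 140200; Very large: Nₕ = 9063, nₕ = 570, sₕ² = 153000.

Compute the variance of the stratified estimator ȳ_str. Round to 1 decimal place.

140.9

Var(ȳ_str) = Σₕ Wₕ²(1 − fₕ)sₕ²/nₕ with Wₕ = Nₕ/N, N = 13993.
Large: Wₕ = 0.14371471; term = 0.14371471²·(1 − 0.12133267)·281000/244 = 20.899863.
Medium: Wₕ = 0.20860430; term = 0.20860430²·(1 − 0.12607057)·140200/368 = 14.488488.
Very large: Wₕ = 0.64768098; term = 0.64768098²·(1 − 0.06289308)·153000/570 = 105.51835.
Sum = 140.9067.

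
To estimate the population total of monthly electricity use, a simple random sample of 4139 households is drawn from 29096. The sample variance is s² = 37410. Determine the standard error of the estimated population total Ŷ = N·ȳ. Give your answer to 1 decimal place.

81013.8

Var(Ŷ) = N²·Var(ȳ) = N²·(1 − n/N)·s²/n.
f = 4139/29096 = 0.14225323; Var(ȳ) = 0.85774677·37410/4139 = 7.7526713.
Var(Ŷ) = 29096² · 7.7526713 = 6.5632349 × 10^9.
SE(Ŷ) = √(6.5632349 × 10^9) = 81013.8.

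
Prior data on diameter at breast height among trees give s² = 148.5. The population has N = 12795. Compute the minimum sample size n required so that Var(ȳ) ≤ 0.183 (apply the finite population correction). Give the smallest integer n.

Without fpc, n₀ = s²/D = 148.5/0.183 = 811.4754.
With fpc, (1 − n/N)·s²/n ≤ D requires n ≥ n₀/(1 + n₀/N) = 811.4754/(1 + 811.4754/12795) = 763.0799.
Rounding up, n = 764.

764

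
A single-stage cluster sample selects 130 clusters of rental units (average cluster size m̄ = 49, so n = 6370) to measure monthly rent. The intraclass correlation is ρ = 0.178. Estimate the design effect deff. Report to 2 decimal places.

deff = 1 + (49 − 1)·0.178 = 1 + 8.544 = 9.544.

9.54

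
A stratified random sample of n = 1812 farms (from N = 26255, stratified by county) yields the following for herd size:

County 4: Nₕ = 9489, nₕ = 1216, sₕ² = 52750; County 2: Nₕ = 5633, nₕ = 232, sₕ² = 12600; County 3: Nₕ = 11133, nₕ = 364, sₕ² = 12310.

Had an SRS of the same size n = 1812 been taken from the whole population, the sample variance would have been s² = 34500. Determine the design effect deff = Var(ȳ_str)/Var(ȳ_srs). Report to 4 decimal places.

0.7458

Var(ȳ_str) = Σ Wₕ²(1−fₕ)sₕ²/nₕ with Wₕ = Nₕ/26255:
  County 4: (9489/26255)²·(1−1216/9489)·52750/1216 = 4.940243
  County 2: (5633/26255)²·(1−232/5633)·12600/232 = 2.3970243
  County 3: (11133/26255)²·(1−364/11133)·12310/364 = 5.8819349
  → Var(ȳ_str) = 13.219202.
Var(ȳ_srs) = (1 − 1812/26255)·34500/1812 = 17.7257.
deff = 13.219202 / 17.7257 = 0.7458.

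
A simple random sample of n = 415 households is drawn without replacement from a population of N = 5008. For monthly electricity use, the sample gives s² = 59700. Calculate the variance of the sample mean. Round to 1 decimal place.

131.9

Under SRS without replacement, Var(ȳ) = (1 − f)·s²/n with f = n/N = 415/5008 = 0.08286741.
Var(ȳ) = (1 − 0.08286741)·59700/415 = 0.91713259·143.85542 = 131.9345.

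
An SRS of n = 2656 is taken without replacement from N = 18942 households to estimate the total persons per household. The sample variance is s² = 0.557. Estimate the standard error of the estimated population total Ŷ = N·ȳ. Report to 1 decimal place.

254.4

Var(Ŷ) = N²·Var(ȳ) = N²·(1 − n/N)·s²/n.
f = 2656/18942 = 0.14021751; Var(ȳ) = 0.85978249·0.557/2656 = 1.803083 × 10^-4.
Var(Ŷ) = 18942² · (1.803083 × 10^-4) = 64694.503.
SE(Ŷ) = √(64694.503) = 254.4.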